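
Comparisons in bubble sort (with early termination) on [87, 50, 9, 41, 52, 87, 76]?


Algorithm: bubble sort (with early termination)
Input: [87, 50, 9, 41, 52, 87, 76]
Sorted: [9, 41, 50, 52, 76, 87, 87]

15


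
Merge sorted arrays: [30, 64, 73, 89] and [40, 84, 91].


Take 30 from A
Take 40 from B
Take 64 from A
Take 73 from A
Take 84 from B
Take 89 from A

Merged: [30, 40, 64, 73, 84, 89, 91]


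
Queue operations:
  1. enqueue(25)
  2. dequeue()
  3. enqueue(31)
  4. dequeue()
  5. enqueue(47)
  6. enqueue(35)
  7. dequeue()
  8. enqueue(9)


enqueue(25) -> [25]
dequeue()->25, []
enqueue(31) -> [31]
dequeue()->31, []
enqueue(47) -> [47]
enqueue(35) -> [47, 35]
dequeue()->47, [35]
enqueue(9) -> [35, 9]

Final queue: [35, 9]


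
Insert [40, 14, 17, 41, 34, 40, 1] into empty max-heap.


Insert 40: [40]
Insert 14: [40, 14]
Insert 17: [40, 14, 17]
Insert 41: [41, 40, 17, 14]
Insert 34: [41, 40, 17, 14, 34]
Insert 40: [41, 40, 40, 14, 34, 17]
Insert 1: [41, 40, 40, 14, 34, 17, 1]

Final heap: [41, 40, 40, 14, 34, 17, 1]


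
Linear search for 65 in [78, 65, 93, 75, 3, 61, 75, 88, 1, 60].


i=0: 78!=65
i=1: 65==65 found!

Found at 1, 2 comps


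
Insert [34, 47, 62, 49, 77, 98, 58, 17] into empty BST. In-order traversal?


Insert 34: root
Insert 47: R from 34
Insert 62: R from 34 -> R from 47
Insert 49: R from 34 -> R from 47 -> L from 62
Insert 77: R from 34 -> R from 47 -> R from 62
Insert 98: R from 34 -> R from 47 -> R from 62 -> R from 77
Insert 58: R from 34 -> R from 47 -> L from 62 -> R from 49
Insert 17: L from 34

In-order: [17, 34, 47, 49, 58, 62, 77, 98]


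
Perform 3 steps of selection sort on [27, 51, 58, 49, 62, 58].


Initial: [27, 51, 58, 49, 62, 58]
Step 1: min=27 at 0
  Swap: [27, 51, 58, 49, 62, 58]
Step 2: min=49 at 3
  Swap: [27, 49, 58, 51, 62, 58]
Step 3: min=51 at 3
  Swap: [27, 49, 51, 58, 62, 58]

After 3 steps: [27, 49, 51, 58, 62, 58]


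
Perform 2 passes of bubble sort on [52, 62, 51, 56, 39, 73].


Initial: [52, 62, 51, 56, 39, 73]
Pass 1: [52, 51, 56, 39, 62, 73] (3 swaps)
Pass 2: [51, 52, 39, 56, 62, 73] (2 swaps)

After 2 passes: [51, 52, 39, 56, 62, 73]


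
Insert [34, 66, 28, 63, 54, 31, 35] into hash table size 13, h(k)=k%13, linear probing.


Insert 34: h=8 -> slot 8
Insert 66: h=1 -> slot 1
Insert 28: h=2 -> slot 2
Insert 63: h=11 -> slot 11
Insert 54: h=2, 1 probes -> slot 3
Insert 31: h=5 -> slot 5
Insert 35: h=9 -> slot 9

Table: [None, 66, 28, 54, None, 31, None, None, 34, 35, None, 63, None]


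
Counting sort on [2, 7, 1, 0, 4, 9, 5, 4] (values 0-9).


Input: [2, 7, 1, 0, 4, 9, 5, 4]
Counts: [1, 1, 1, 0, 2, 1, 0, 1, 0, 1]

Sorted: [0, 1, 2, 4, 4, 5, 7, 9]


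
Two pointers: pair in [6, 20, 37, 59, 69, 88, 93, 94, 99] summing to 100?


lo=0(6)+hi=8(99)=105
lo=0(6)+hi=7(94)=100

Yes: 6+94=100


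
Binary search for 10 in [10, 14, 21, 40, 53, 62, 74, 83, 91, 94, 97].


Step 1: lo=0, hi=10, mid=5, val=62
Step 2: lo=0, hi=4, mid=2, val=21
Step 3: lo=0, hi=1, mid=0, val=10

Found at index 0


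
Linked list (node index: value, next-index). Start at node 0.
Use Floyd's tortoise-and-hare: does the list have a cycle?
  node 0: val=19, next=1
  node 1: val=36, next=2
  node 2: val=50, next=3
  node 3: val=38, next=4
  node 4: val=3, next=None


Floyd's tortoise (slow, +1) and hare (fast, +2):
  init: slow=0, fast=0
  step 1: slow=1, fast=2
  step 2: slow=2, fast=4
  step 3: fast -> None, no cycle

Cycle: no


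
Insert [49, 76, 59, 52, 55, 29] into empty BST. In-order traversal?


Insert 49: root
Insert 76: R from 49
Insert 59: R from 49 -> L from 76
Insert 52: R from 49 -> L from 76 -> L from 59
Insert 55: R from 49 -> L from 76 -> L from 59 -> R from 52
Insert 29: L from 49

In-order: [29, 49, 52, 55, 59, 76]


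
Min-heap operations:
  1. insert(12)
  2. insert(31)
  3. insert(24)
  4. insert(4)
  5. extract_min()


insert(12) -> [12]
insert(31) -> [12, 31]
insert(24) -> [12, 31, 24]
insert(4) -> [4, 12, 24, 31]
extract_min()->4, [12, 31, 24]

Final heap: [12, 31, 24]


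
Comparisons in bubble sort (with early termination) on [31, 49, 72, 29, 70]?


Algorithm: bubble sort (with early termination)
Input: [31, 49, 72, 29, 70]
Sorted: [29, 31, 49, 70, 72]

10


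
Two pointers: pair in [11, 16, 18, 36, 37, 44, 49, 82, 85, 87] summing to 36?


lo=0(11)+hi=9(87)=98
lo=0(11)+hi=8(85)=96
lo=0(11)+hi=7(82)=93
lo=0(11)+hi=6(49)=60
lo=0(11)+hi=5(44)=55
lo=0(11)+hi=4(37)=48
lo=0(11)+hi=3(36)=47
lo=0(11)+hi=2(18)=29
lo=1(16)+hi=2(18)=34

No pair found


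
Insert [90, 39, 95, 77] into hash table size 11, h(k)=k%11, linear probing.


Insert 90: h=2 -> slot 2
Insert 39: h=6 -> slot 6
Insert 95: h=7 -> slot 7
Insert 77: h=0 -> slot 0

Table: [77, None, 90, None, None, None, 39, 95, None, None, None]


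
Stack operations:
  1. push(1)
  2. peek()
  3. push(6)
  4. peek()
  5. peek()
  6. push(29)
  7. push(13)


push(1) -> [1]
peek()->1
push(6) -> [1, 6]
peek()->6
peek()->6
push(29) -> [1, 6, 29]
push(13) -> [1, 6, 29, 13]

Final stack: [1, 6, 29, 13]


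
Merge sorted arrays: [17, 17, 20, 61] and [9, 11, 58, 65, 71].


Take 9 from B
Take 11 from B
Take 17 from A
Take 17 from A
Take 20 from A
Take 58 from B
Take 61 from A

Merged: [9, 11, 17, 17, 20, 58, 61, 65, 71]


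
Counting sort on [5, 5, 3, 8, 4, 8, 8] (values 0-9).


Input: [5, 5, 3, 8, 4, 8, 8]
Counts: [0, 0, 0, 1, 1, 2, 0, 0, 3, 0]

Sorted: [3, 4, 5, 5, 8, 8, 8]


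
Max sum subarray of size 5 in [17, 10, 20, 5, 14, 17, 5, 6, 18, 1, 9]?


[0:5]: 66
[1:6]: 66
[2:7]: 61
[3:8]: 47
[4:9]: 60
[5:10]: 47
[6:11]: 39

Max: 66 at [0:5]


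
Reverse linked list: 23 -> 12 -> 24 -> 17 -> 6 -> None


Step 1: curr=23, set curr.next=prev(None) | reversed so far: 23
Step 2: curr=12, set curr.next=prev(23) | reversed so far: 12 -> 23
Step 3: curr=24, set curr.next=prev(12) | reversed so far: 24 -> 12 -> 23
Step 4: curr=17, set curr.next=prev(24) | reversed so far: 17 -> 24 -> 12 -> 23
Step 5: curr=6, set curr.next=prev(17) | reversed so far: 6 -> 17 -> 24 -> 12 -> 23

6 -> 17 -> 24 -> 12 -> 23 -> None


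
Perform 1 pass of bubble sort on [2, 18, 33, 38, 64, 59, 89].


Initial: [2, 18, 33, 38, 64, 59, 89]
Pass 1: [2, 18, 33, 38, 59, 64, 89] (1 swaps)

After 1 pass: [2, 18, 33, 38, 59, 64, 89]


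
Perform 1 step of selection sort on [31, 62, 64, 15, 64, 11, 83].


Initial: [31, 62, 64, 15, 64, 11, 83]
Step 1: min=11 at 5
  Swap: [11, 62, 64, 15, 64, 31, 83]

After 1 step: [11, 62, 64, 15, 64, 31, 83]


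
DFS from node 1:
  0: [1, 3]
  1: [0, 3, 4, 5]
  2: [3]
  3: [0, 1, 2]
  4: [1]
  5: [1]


Visit 1, push [5, 4, 3, 0]
Visit 0, push [3]
Visit 3, push [2]
Visit 2, push []
Visit 4, push []
Visit 5, push []

DFS order: [1, 0, 3, 2, 4, 5]


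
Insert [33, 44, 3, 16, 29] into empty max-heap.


Insert 33: [33]
Insert 44: [44, 33]
Insert 3: [44, 33, 3]
Insert 16: [44, 33, 3, 16]
Insert 29: [44, 33, 3, 16, 29]

Final heap: [44, 33, 3, 16, 29]


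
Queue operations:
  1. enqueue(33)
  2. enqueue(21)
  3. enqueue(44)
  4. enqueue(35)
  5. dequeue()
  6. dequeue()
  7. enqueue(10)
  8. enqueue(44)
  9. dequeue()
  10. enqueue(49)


enqueue(33) -> [33]
enqueue(21) -> [33, 21]
enqueue(44) -> [33, 21, 44]
enqueue(35) -> [33, 21, 44, 35]
dequeue()->33, [21, 44, 35]
dequeue()->21, [44, 35]
enqueue(10) -> [44, 35, 10]
enqueue(44) -> [44, 35, 10, 44]
dequeue()->44, [35, 10, 44]
enqueue(49) -> [35, 10, 44, 49]

Final queue: [35, 10, 44, 49]


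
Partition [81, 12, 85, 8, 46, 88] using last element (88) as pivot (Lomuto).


Pivot: 88
  81 <= 88: advance i (no swap)
  12 <= 88: advance i (no swap)
  85 <= 88: advance i (no swap)
  8 <= 88: advance i (no swap)
  46 <= 88: advance i (no swap)
Place pivot at 5: [81, 12, 85, 8, 46, 88]

Partitioned: [81, 12, 85, 8, 46, 88]


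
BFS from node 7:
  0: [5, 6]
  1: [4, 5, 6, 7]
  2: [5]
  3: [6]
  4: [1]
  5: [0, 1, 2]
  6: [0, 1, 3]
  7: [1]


Visit 7, enqueue [1]
Visit 1, enqueue [4, 5, 6]
Visit 4, enqueue []
Visit 5, enqueue [0, 2]
Visit 6, enqueue [3]
Visit 0, enqueue []
Visit 2, enqueue []
Visit 3, enqueue []

BFS order: [7, 1, 4, 5, 6, 0, 2, 3]


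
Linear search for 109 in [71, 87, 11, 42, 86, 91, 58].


i=0: 71!=109
i=1: 87!=109
i=2: 11!=109
i=3: 42!=109
i=4: 86!=109
i=5: 91!=109
i=6: 58!=109

Not found, 7 comps


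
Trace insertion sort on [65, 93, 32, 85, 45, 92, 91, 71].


Initial: [65, 93, 32, 85, 45, 92, 91, 71]
Insert 93: [65, 93, 32, 85, 45, 92, 91, 71]
Insert 32: [32, 65, 93, 85, 45, 92, 91, 71]
Insert 85: [32, 65, 85, 93, 45, 92, 91, 71]
Insert 45: [32, 45, 65, 85, 93, 92, 91, 71]
Insert 92: [32, 45, 65, 85, 92, 93, 91, 71]
Insert 91: [32, 45, 65, 85, 91, 92, 93, 71]
Insert 71: [32, 45, 65, 71, 85, 91, 92, 93]

Sorted: [32, 45, 65, 71, 85, 91, 92, 93]


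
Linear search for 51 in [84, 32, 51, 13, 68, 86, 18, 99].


i=0: 84!=51
i=1: 32!=51
i=2: 51==51 found!

Found at 2, 3 comps


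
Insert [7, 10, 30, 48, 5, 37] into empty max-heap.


Insert 7: [7]
Insert 10: [10, 7]
Insert 30: [30, 7, 10]
Insert 48: [48, 30, 10, 7]
Insert 5: [48, 30, 10, 7, 5]
Insert 37: [48, 30, 37, 7, 5, 10]

Final heap: [48, 30, 37, 7, 5, 10]


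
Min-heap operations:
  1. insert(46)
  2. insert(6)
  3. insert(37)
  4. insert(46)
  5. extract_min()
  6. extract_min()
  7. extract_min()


insert(46) -> [46]
insert(6) -> [6, 46]
insert(37) -> [6, 46, 37]
insert(46) -> [6, 46, 37, 46]
extract_min()->6, [37, 46, 46]
extract_min()->37, [46, 46]
extract_min()->46, [46]

Final heap: [46]


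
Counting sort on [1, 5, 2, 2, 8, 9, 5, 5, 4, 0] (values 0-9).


Input: [1, 5, 2, 2, 8, 9, 5, 5, 4, 0]
Counts: [1, 1, 2, 0, 1, 3, 0, 0, 1, 1]

Sorted: [0, 1, 2, 2, 4, 5, 5, 5, 8, 9]


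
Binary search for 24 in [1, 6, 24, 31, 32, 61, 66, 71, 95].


Step 1: lo=0, hi=8, mid=4, val=32
Step 2: lo=0, hi=3, mid=1, val=6
Step 3: lo=2, hi=3, mid=2, val=24

Found at index 2


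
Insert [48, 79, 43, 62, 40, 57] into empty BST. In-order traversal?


Insert 48: root
Insert 79: R from 48
Insert 43: L from 48
Insert 62: R from 48 -> L from 79
Insert 40: L from 48 -> L from 43
Insert 57: R from 48 -> L from 79 -> L from 62

In-order: [40, 43, 48, 57, 62, 79]


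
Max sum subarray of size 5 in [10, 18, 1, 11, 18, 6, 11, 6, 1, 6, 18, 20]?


[0:5]: 58
[1:6]: 54
[2:7]: 47
[3:8]: 52
[4:9]: 42
[5:10]: 30
[6:11]: 42
[7:12]: 51

Max: 58 at [0:5]


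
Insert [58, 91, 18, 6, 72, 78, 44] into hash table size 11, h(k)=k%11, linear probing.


Insert 58: h=3 -> slot 3
Insert 91: h=3, 1 probes -> slot 4
Insert 18: h=7 -> slot 7
Insert 6: h=6 -> slot 6
Insert 72: h=6, 2 probes -> slot 8
Insert 78: h=1 -> slot 1
Insert 44: h=0 -> slot 0

Table: [44, 78, None, 58, 91, None, 6, 18, 72, None, None]


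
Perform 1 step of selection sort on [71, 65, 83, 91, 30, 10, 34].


Initial: [71, 65, 83, 91, 30, 10, 34]
Step 1: min=10 at 5
  Swap: [10, 65, 83, 91, 30, 71, 34]

After 1 step: [10, 65, 83, 91, 30, 71, 34]


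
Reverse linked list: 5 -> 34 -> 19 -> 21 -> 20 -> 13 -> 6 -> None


Step 1: curr=5, set curr.next=prev(None) | reversed so far: 5
Step 2: curr=34, set curr.next=prev(5) | reversed so far: 34 -> 5
Step 3: curr=19, set curr.next=prev(34) | reversed so far: 19 -> 34 -> 5
Step 4: curr=21, set curr.next=prev(19) | reversed so far: 21 -> 19 -> 34 -> 5
Step 5: curr=20, set curr.next=prev(21) | reversed so far: 20 -> 21 -> 19 -> 34 -> 5
Step 6: curr=13, set curr.next=prev(20) | reversed so far: 13 -> 20 -> 21 -> 19 -> 34 -> 5
Step 7: curr=6, set curr.next=prev(13) | reversed so far: 6 -> 13 -> 20 -> 21 -> 19 -> 34 -> 5

6 -> 13 -> 20 -> 21 -> 19 -> 34 -> 5 -> None


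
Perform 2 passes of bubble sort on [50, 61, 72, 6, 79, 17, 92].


Initial: [50, 61, 72, 6, 79, 17, 92]
Pass 1: [50, 61, 6, 72, 17, 79, 92] (2 swaps)
Pass 2: [50, 6, 61, 17, 72, 79, 92] (2 swaps)

After 2 passes: [50, 6, 61, 17, 72, 79, 92]


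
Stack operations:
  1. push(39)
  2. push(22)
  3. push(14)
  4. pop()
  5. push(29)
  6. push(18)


push(39) -> [39]
push(22) -> [39, 22]
push(14) -> [39, 22, 14]
pop()->14, [39, 22]
push(29) -> [39, 22, 29]
push(18) -> [39, 22, 29, 18]

Final stack: [39, 22, 29, 18]


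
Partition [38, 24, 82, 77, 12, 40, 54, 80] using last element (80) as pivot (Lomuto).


Pivot: 80
  38 <= 80: advance i (no swap)
  24 <= 80: advance i (no swap)
  77 <= 80: swap -> [38, 24, 77, 82, 12, 40, 54, 80]
  12 <= 80: swap -> [38, 24, 77, 12, 82, 40, 54, 80]
  40 <= 80: swap -> [38, 24, 77, 12, 40, 82, 54, 80]
  54 <= 80: swap -> [38, 24, 77, 12, 40, 54, 82, 80]
Place pivot at 6: [38, 24, 77, 12, 40, 54, 80, 82]

Partitioned: [38, 24, 77, 12, 40, 54, 80, 82]


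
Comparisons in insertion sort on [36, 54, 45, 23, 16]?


Algorithm: insertion sort
Input: [36, 54, 45, 23, 16]
Sorted: [16, 23, 36, 45, 54]

10


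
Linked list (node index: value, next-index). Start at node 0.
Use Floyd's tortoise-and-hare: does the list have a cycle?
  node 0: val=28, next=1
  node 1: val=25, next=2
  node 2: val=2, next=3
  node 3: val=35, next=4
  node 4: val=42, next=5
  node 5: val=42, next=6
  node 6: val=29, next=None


Floyd's tortoise (slow, +1) and hare (fast, +2):
  init: slow=0, fast=0
  step 1: slow=1, fast=2
  step 2: slow=2, fast=4
  step 3: slow=3, fast=6
  step 4: fast -> None, no cycle

Cycle: no


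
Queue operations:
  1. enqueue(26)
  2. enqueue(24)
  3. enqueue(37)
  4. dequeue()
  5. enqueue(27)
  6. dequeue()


enqueue(26) -> [26]
enqueue(24) -> [26, 24]
enqueue(37) -> [26, 24, 37]
dequeue()->26, [24, 37]
enqueue(27) -> [24, 37, 27]
dequeue()->24, [37, 27]

Final queue: [37, 27]


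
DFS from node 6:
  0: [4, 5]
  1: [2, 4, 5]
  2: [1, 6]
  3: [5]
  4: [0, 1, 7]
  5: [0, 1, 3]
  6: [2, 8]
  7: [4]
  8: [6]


Visit 6, push [8, 2]
Visit 2, push [1]
Visit 1, push [5, 4]
Visit 4, push [7, 0]
Visit 0, push [5]
Visit 5, push [3]
Visit 3, push []
Visit 7, push []
Visit 8, push []

DFS order: [6, 2, 1, 4, 0, 5, 3, 7, 8]


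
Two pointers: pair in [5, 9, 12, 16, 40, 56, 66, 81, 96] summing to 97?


lo=0(5)+hi=8(96)=101
lo=0(5)+hi=7(81)=86
lo=1(9)+hi=7(81)=90
lo=2(12)+hi=7(81)=93
lo=3(16)+hi=7(81)=97

Yes: 16+81=97


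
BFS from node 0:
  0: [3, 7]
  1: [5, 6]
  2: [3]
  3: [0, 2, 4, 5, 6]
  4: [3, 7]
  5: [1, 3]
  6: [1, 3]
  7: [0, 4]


Visit 0, enqueue [3, 7]
Visit 3, enqueue [2, 4, 5, 6]
Visit 7, enqueue []
Visit 2, enqueue []
Visit 4, enqueue []
Visit 5, enqueue [1]
Visit 6, enqueue []
Visit 1, enqueue []

BFS order: [0, 3, 7, 2, 4, 5, 6, 1]


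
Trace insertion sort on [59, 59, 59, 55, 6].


Initial: [59, 59, 59, 55, 6]
Insert 59: [59, 59, 59, 55, 6]
Insert 59: [59, 59, 59, 55, 6]
Insert 55: [55, 59, 59, 59, 6]
Insert 6: [6, 55, 59, 59, 59]

Sorted: [6, 55, 59, 59, 59]


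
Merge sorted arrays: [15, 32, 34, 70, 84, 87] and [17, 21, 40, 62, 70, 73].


Take 15 from A
Take 17 from B
Take 21 from B
Take 32 from A
Take 34 from A
Take 40 from B
Take 62 from B
Take 70 from A
Take 70 from B
Take 73 from B

Merged: [15, 17, 21, 32, 34, 40, 62, 70, 70, 73, 84, 87]


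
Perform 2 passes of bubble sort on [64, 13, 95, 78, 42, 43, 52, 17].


Initial: [64, 13, 95, 78, 42, 43, 52, 17]
Pass 1: [13, 64, 78, 42, 43, 52, 17, 95] (6 swaps)
Pass 2: [13, 64, 42, 43, 52, 17, 78, 95] (4 swaps)

After 2 passes: [13, 64, 42, 43, 52, 17, 78, 95]


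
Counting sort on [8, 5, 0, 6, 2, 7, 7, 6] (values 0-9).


Input: [8, 5, 0, 6, 2, 7, 7, 6]
Counts: [1, 0, 1, 0, 0, 1, 2, 2, 1, 0]

Sorted: [0, 2, 5, 6, 6, 7, 7, 8]


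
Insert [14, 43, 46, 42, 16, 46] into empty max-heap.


Insert 14: [14]
Insert 43: [43, 14]
Insert 46: [46, 14, 43]
Insert 42: [46, 42, 43, 14]
Insert 16: [46, 42, 43, 14, 16]
Insert 46: [46, 42, 46, 14, 16, 43]

Final heap: [46, 42, 46, 14, 16, 43]


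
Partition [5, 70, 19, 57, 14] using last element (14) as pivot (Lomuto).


Pivot: 14
  5 <= 14: advance i (no swap)
Place pivot at 1: [5, 14, 19, 57, 70]

Partitioned: [5, 14, 19, 57, 70]


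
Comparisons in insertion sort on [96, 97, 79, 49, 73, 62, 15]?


Algorithm: insertion sort
Input: [96, 97, 79, 49, 73, 62, 15]
Sorted: [15, 49, 62, 73, 79, 96, 97]

21


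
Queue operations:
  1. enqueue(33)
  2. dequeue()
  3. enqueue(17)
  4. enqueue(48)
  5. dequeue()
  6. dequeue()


enqueue(33) -> [33]
dequeue()->33, []
enqueue(17) -> [17]
enqueue(48) -> [17, 48]
dequeue()->17, [48]
dequeue()->48, []

Final queue: []


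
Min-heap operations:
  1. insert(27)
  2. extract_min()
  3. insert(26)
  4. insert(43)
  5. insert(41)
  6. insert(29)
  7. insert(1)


insert(27) -> [27]
extract_min()->27, []
insert(26) -> [26]
insert(43) -> [26, 43]
insert(41) -> [26, 43, 41]
insert(29) -> [26, 29, 41, 43]
insert(1) -> [1, 26, 41, 43, 29]

Final heap: [1, 26, 41, 43, 29]


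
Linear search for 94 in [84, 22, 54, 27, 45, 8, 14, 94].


i=0: 84!=94
i=1: 22!=94
i=2: 54!=94
i=3: 27!=94
i=4: 45!=94
i=5: 8!=94
i=6: 14!=94
i=7: 94==94 found!

Found at 7, 8 comps


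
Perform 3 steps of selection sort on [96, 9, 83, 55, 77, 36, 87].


Initial: [96, 9, 83, 55, 77, 36, 87]
Step 1: min=9 at 1
  Swap: [9, 96, 83, 55, 77, 36, 87]
Step 2: min=36 at 5
  Swap: [9, 36, 83, 55, 77, 96, 87]
Step 3: min=55 at 3
  Swap: [9, 36, 55, 83, 77, 96, 87]

After 3 steps: [9, 36, 55, 83, 77, 96, 87]


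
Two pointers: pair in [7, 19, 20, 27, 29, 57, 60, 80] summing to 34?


lo=0(7)+hi=7(80)=87
lo=0(7)+hi=6(60)=67
lo=0(7)+hi=5(57)=64
lo=0(7)+hi=4(29)=36
lo=0(7)+hi=3(27)=34

Yes: 7+27=34


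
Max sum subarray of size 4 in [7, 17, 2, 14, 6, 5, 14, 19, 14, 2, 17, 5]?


[0:4]: 40
[1:5]: 39
[2:6]: 27
[3:7]: 39
[4:8]: 44
[5:9]: 52
[6:10]: 49
[7:11]: 52
[8:12]: 38

Max: 52 at [5:9]


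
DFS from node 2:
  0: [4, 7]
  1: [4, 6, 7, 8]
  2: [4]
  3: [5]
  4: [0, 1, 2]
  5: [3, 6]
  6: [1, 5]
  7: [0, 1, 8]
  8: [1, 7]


Visit 2, push [4]
Visit 4, push [1, 0]
Visit 0, push [7]
Visit 7, push [8, 1]
Visit 1, push [8, 6]
Visit 6, push [5]
Visit 5, push [3]
Visit 3, push []
Visit 8, push []

DFS order: [2, 4, 0, 7, 1, 6, 5, 3, 8]


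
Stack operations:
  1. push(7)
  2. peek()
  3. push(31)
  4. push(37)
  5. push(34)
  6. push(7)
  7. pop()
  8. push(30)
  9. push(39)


push(7) -> [7]
peek()->7
push(31) -> [7, 31]
push(37) -> [7, 31, 37]
push(34) -> [7, 31, 37, 34]
push(7) -> [7, 31, 37, 34, 7]
pop()->7, [7, 31, 37, 34]
push(30) -> [7, 31, 37, 34, 30]
push(39) -> [7, 31, 37, 34, 30, 39]

Final stack: [7, 31, 37, 34, 30, 39]


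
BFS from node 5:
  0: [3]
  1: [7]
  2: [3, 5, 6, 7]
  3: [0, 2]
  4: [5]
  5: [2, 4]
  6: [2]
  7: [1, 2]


Visit 5, enqueue [2, 4]
Visit 2, enqueue [3, 6, 7]
Visit 4, enqueue []
Visit 3, enqueue [0]
Visit 6, enqueue []
Visit 7, enqueue [1]
Visit 0, enqueue []
Visit 1, enqueue []

BFS order: [5, 2, 4, 3, 6, 7, 0, 1]


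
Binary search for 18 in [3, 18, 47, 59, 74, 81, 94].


Step 1: lo=0, hi=6, mid=3, val=59
Step 2: lo=0, hi=2, mid=1, val=18

Found at index 1


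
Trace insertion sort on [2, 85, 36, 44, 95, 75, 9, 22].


Initial: [2, 85, 36, 44, 95, 75, 9, 22]
Insert 85: [2, 85, 36, 44, 95, 75, 9, 22]
Insert 36: [2, 36, 85, 44, 95, 75, 9, 22]
Insert 44: [2, 36, 44, 85, 95, 75, 9, 22]
Insert 95: [2, 36, 44, 85, 95, 75, 9, 22]
Insert 75: [2, 36, 44, 75, 85, 95, 9, 22]
Insert 9: [2, 9, 36, 44, 75, 85, 95, 22]
Insert 22: [2, 9, 22, 36, 44, 75, 85, 95]

Sorted: [2, 9, 22, 36, 44, 75, 85, 95]


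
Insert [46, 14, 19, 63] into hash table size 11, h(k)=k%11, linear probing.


Insert 46: h=2 -> slot 2
Insert 14: h=3 -> slot 3
Insert 19: h=8 -> slot 8
Insert 63: h=8, 1 probes -> slot 9

Table: [None, None, 46, 14, None, None, None, None, 19, 63, None]


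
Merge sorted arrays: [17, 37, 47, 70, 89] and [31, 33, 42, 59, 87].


Take 17 from A
Take 31 from B
Take 33 from B
Take 37 from A
Take 42 from B
Take 47 from A
Take 59 from B
Take 70 from A
Take 87 from B

Merged: [17, 31, 33, 37, 42, 47, 59, 70, 87, 89]


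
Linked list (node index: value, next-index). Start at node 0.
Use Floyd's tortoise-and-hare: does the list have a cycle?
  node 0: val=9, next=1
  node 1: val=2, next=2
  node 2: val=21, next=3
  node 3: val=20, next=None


Floyd's tortoise (slow, +1) and hare (fast, +2):
  init: slow=0, fast=0
  step 1: slow=1, fast=2
  step 2: fast 2->3->None, no cycle

Cycle: no


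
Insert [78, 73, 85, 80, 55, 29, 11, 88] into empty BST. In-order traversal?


Insert 78: root
Insert 73: L from 78
Insert 85: R from 78
Insert 80: R from 78 -> L from 85
Insert 55: L from 78 -> L from 73
Insert 29: L from 78 -> L from 73 -> L from 55
Insert 11: L from 78 -> L from 73 -> L from 55 -> L from 29
Insert 88: R from 78 -> R from 85

In-order: [11, 29, 55, 73, 78, 80, 85, 88]


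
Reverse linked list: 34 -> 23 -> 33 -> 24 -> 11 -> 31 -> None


Step 1: curr=34, set curr.next=prev(None) | reversed so far: 34
Step 2: curr=23, set curr.next=prev(34) | reversed so far: 23 -> 34
Step 3: curr=33, set curr.next=prev(23) | reversed so far: 33 -> 23 -> 34
Step 4: curr=24, set curr.next=prev(33) | reversed so far: 24 -> 33 -> 23 -> 34
Step 5: curr=11, set curr.next=prev(24) | reversed so far: 11 -> 24 -> 33 -> 23 -> 34
Step 6: curr=31, set curr.next=prev(11) | reversed so far: 31 -> 11 -> 24 -> 33 -> 23 -> 34

31 -> 11 -> 24 -> 33 -> 23 -> 34 -> None


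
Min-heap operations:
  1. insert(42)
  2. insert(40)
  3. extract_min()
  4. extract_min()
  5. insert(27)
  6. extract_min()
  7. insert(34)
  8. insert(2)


insert(42) -> [42]
insert(40) -> [40, 42]
extract_min()->40, [42]
extract_min()->42, []
insert(27) -> [27]
extract_min()->27, []
insert(34) -> [34]
insert(2) -> [2, 34]

Final heap: [2, 34]


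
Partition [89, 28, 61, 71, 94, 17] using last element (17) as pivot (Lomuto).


Pivot: 17
Place pivot at 0: [17, 28, 61, 71, 94, 89]

Partitioned: [17, 28, 61, 71, 94, 89]


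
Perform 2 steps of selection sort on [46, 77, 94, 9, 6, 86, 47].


Initial: [46, 77, 94, 9, 6, 86, 47]
Step 1: min=6 at 4
  Swap: [6, 77, 94, 9, 46, 86, 47]
Step 2: min=9 at 3
  Swap: [6, 9, 94, 77, 46, 86, 47]

After 2 steps: [6, 9, 94, 77, 46, 86, 47]


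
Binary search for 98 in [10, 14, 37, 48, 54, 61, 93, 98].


Step 1: lo=0, hi=7, mid=3, val=48
Step 2: lo=4, hi=7, mid=5, val=61
Step 3: lo=6, hi=7, mid=6, val=93
Step 4: lo=7, hi=7, mid=7, val=98

Found at index 7


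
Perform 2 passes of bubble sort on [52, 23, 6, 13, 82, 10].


Initial: [52, 23, 6, 13, 82, 10]
Pass 1: [23, 6, 13, 52, 10, 82] (4 swaps)
Pass 2: [6, 13, 23, 10, 52, 82] (3 swaps)

After 2 passes: [6, 13, 23, 10, 52, 82]


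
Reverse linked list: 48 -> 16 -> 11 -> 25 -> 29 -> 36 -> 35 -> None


Step 1: curr=48, set curr.next=prev(None) | reversed so far: 48
Step 2: curr=16, set curr.next=prev(48) | reversed so far: 16 -> 48
Step 3: curr=11, set curr.next=prev(16) | reversed so far: 11 -> 16 -> 48
Step 4: curr=25, set curr.next=prev(11) | reversed so far: 25 -> 11 -> 16 -> 48
Step 5: curr=29, set curr.next=prev(25) | reversed so far: 29 -> 25 -> 11 -> 16 -> 48
Step 6: curr=36, set curr.next=prev(29) | reversed so far: 36 -> 29 -> 25 -> 11 -> 16 -> 48
Step 7: curr=35, set curr.next=prev(36) | reversed so far: 35 -> 36 -> 29 -> 25 -> 11 -> 16 -> 48

35 -> 36 -> 29 -> 25 -> 11 -> 16 -> 48 -> None


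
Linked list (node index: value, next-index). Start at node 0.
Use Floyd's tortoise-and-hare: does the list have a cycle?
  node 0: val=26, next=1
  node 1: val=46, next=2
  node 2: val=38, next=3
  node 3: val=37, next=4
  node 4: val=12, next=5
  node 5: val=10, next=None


Floyd's tortoise (slow, +1) and hare (fast, +2):
  init: slow=0, fast=0
  step 1: slow=1, fast=2
  step 2: slow=2, fast=4
  step 3: fast 4->5->None, no cycle

Cycle: no


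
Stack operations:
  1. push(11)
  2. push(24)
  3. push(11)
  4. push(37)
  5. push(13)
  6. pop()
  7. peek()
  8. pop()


push(11) -> [11]
push(24) -> [11, 24]
push(11) -> [11, 24, 11]
push(37) -> [11, 24, 11, 37]
push(13) -> [11, 24, 11, 37, 13]
pop()->13, [11, 24, 11, 37]
peek()->37
pop()->37, [11, 24, 11]

Final stack: [11, 24, 11]


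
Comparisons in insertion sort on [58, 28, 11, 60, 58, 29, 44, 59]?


Algorithm: insertion sort
Input: [58, 28, 11, 60, 58, 29, 44, 59]
Sorted: [11, 28, 29, 44, 58, 58, 59, 60]

16


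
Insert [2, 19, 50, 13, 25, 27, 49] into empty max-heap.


Insert 2: [2]
Insert 19: [19, 2]
Insert 50: [50, 2, 19]
Insert 13: [50, 13, 19, 2]
Insert 25: [50, 25, 19, 2, 13]
Insert 27: [50, 25, 27, 2, 13, 19]
Insert 49: [50, 25, 49, 2, 13, 19, 27]

Final heap: [50, 25, 49, 2, 13, 19, 27]


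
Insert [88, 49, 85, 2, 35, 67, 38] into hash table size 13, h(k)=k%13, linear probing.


Insert 88: h=10 -> slot 10
Insert 49: h=10, 1 probes -> slot 11
Insert 85: h=7 -> slot 7
Insert 2: h=2 -> slot 2
Insert 35: h=9 -> slot 9
Insert 67: h=2, 1 probes -> slot 3
Insert 38: h=12 -> slot 12

Table: [None, None, 2, 67, None, None, None, 85, None, 35, 88, 49, 38]


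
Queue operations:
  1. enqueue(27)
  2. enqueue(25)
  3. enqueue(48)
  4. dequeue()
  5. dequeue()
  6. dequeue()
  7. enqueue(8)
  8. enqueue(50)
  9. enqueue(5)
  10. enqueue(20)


enqueue(27) -> [27]
enqueue(25) -> [27, 25]
enqueue(48) -> [27, 25, 48]
dequeue()->27, [25, 48]
dequeue()->25, [48]
dequeue()->48, []
enqueue(8) -> [8]
enqueue(50) -> [8, 50]
enqueue(5) -> [8, 50, 5]
enqueue(20) -> [8, 50, 5, 20]

Final queue: [8, 50, 5, 20]


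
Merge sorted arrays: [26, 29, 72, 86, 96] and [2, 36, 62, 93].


Take 2 from B
Take 26 from A
Take 29 from A
Take 36 from B
Take 62 from B
Take 72 from A
Take 86 from A
Take 93 from B

Merged: [2, 26, 29, 36, 62, 72, 86, 93, 96]


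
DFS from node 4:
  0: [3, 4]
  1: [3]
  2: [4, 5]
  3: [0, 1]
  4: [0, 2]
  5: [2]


Visit 4, push [2, 0]
Visit 0, push [3]
Visit 3, push [1]
Visit 1, push []
Visit 2, push [5]
Visit 5, push []

DFS order: [4, 0, 3, 1, 2, 5]


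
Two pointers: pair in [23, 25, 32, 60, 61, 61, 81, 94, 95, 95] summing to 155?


lo=0(23)+hi=9(95)=118
lo=1(25)+hi=9(95)=120
lo=2(32)+hi=9(95)=127
lo=3(60)+hi=9(95)=155

Yes: 60+95=155


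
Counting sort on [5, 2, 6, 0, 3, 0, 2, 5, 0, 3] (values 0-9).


Input: [5, 2, 6, 0, 3, 0, 2, 5, 0, 3]
Counts: [3, 0, 2, 2, 0, 2, 1, 0, 0, 0]

Sorted: [0, 0, 0, 2, 2, 3, 3, 5, 5, 6]


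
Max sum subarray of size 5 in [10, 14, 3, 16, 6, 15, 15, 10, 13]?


[0:5]: 49
[1:6]: 54
[2:7]: 55
[3:8]: 62
[4:9]: 59

Max: 62 at [3:8]


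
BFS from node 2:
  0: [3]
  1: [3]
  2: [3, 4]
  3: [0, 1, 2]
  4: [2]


Visit 2, enqueue [3, 4]
Visit 3, enqueue [0, 1]
Visit 4, enqueue []
Visit 0, enqueue []
Visit 1, enqueue []

BFS order: [2, 3, 4, 0, 1]


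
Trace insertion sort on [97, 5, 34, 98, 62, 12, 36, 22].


Initial: [97, 5, 34, 98, 62, 12, 36, 22]
Insert 5: [5, 97, 34, 98, 62, 12, 36, 22]
Insert 34: [5, 34, 97, 98, 62, 12, 36, 22]
Insert 98: [5, 34, 97, 98, 62, 12, 36, 22]
Insert 62: [5, 34, 62, 97, 98, 12, 36, 22]
Insert 12: [5, 12, 34, 62, 97, 98, 36, 22]
Insert 36: [5, 12, 34, 36, 62, 97, 98, 22]
Insert 22: [5, 12, 22, 34, 36, 62, 97, 98]

Sorted: [5, 12, 22, 34, 36, 62, 97, 98]


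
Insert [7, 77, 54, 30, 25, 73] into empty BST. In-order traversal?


Insert 7: root
Insert 77: R from 7
Insert 54: R from 7 -> L from 77
Insert 30: R from 7 -> L from 77 -> L from 54
Insert 25: R from 7 -> L from 77 -> L from 54 -> L from 30
Insert 73: R from 7 -> L from 77 -> R from 54

In-order: [7, 25, 30, 54, 73, 77]


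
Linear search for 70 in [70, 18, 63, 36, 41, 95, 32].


i=0: 70==70 found!

Found at 0, 1 comps


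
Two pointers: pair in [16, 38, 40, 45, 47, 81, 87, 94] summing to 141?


lo=0(16)+hi=7(94)=110
lo=1(38)+hi=7(94)=132
lo=2(40)+hi=7(94)=134
lo=3(45)+hi=7(94)=139
lo=4(47)+hi=7(94)=141

Yes: 47+94=141


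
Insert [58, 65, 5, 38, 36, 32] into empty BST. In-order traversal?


Insert 58: root
Insert 65: R from 58
Insert 5: L from 58
Insert 38: L from 58 -> R from 5
Insert 36: L from 58 -> R from 5 -> L from 38
Insert 32: L from 58 -> R from 5 -> L from 38 -> L from 36

In-order: [5, 32, 36, 38, 58, 65]


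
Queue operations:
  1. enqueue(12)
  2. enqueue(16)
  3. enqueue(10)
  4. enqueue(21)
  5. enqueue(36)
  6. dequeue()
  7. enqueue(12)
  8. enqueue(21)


enqueue(12) -> [12]
enqueue(16) -> [12, 16]
enqueue(10) -> [12, 16, 10]
enqueue(21) -> [12, 16, 10, 21]
enqueue(36) -> [12, 16, 10, 21, 36]
dequeue()->12, [16, 10, 21, 36]
enqueue(12) -> [16, 10, 21, 36, 12]
enqueue(21) -> [16, 10, 21, 36, 12, 21]

Final queue: [16, 10, 21, 36, 12, 21]


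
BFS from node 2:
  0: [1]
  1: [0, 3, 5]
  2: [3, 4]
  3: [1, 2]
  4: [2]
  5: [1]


Visit 2, enqueue [3, 4]
Visit 3, enqueue [1]
Visit 4, enqueue []
Visit 1, enqueue [0, 5]
Visit 0, enqueue []
Visit 5, enqueue []

BFS order: [2, 3, 4, 1, 0, 5]


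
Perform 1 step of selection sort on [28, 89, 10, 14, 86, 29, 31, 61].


Initial: [28, 89, 10, 14, 86, 29, 31, 61]
Step 1: min=10 at 2
  Swap: [10, 89, 28, 14, 86, 29, 31, 61]

After 1 step: [10, 89, 28, 14, 86, 29, 31, 61]


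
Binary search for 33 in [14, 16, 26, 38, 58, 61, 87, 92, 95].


Step 1: lo=0, hi=8, mid=4, val=58
Step 2: lo=0, hi=3, mid=1, val=16
Step 3: lo=2, hi=3, mid=2, val=26
Step 4: lo=3, hi=3, mid=3, val=38

Not found


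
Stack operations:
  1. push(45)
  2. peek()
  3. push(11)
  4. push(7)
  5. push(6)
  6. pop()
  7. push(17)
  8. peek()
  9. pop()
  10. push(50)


push(45) -> [45]
peek()->45
push(11) -> [45, 11]
push(7) -> [45, 11, 7]
push(6) -> [45, 11, 7, 6]
pop()->6, [45, 11, 7]
push(17) -> [45, 11, 7, 17]
peek()->17
pop()->17, [45, 11, 7]
push(50) -> [45, 11, 7, 50]

Final stack: [45, 11, 7, 50]


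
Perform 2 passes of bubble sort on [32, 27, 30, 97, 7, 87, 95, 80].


Initial: [32, 27, 30, 97, 7, 87, 95, 80]
Pass 1: [27, 30, 32, 7, 87, 95, 80, 97] (6 swaps)
Pass 2: [27, 30, 7, 32, 87, 80, 95, 97] (2 swaps)

After 2 passes: [27, 30, 7, 32, 87, 80, 95, 97]


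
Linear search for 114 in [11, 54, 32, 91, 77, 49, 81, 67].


i=0: 11!=114
i=1: 54!=114
i=2: 32!=114
i=3: 91!=114
i=4: 77!=114
i=5: 49!=114
i=6: 81!=114
i=7: 67!=114

Not found, 8 comps


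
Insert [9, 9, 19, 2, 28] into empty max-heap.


Insert 9: [9]
Insert 9: [9, 9]
Insert 19: [19, 9, 9]
Insert 2: [19, 9, 9, 2]
Insert 28: [28, 19, 9, 2, 9]

Final heap: [28, 19, 9, 2, 9]


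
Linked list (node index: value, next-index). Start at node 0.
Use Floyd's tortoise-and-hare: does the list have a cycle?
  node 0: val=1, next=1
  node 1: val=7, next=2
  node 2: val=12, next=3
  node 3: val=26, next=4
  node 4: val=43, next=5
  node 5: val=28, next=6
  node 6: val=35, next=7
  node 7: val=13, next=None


Floyd's tortoise (slow, +1) and hare (fast, +2):
  init: slow=0, fast=0
  step 1: slow=1, fast=2
  step 2: slow=2, fast=4
  step 3: slow=3, fast=6
  step 4: fast 6->7->None, no cycle

Cycle: no


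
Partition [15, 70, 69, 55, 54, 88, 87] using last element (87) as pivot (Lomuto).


Pivot: 87
  15 <= 87: advance i (no swap)
  70 <= 87: advance i (no swap)
  69 <= 87: advance i (no swap)
  55 <= 87: advance i (no swap)
  54 <= 87: advance i (no swap)
Place pivot at 5: [15, 70, 69, 55, 54, 87, 88]

Partitioned: [15, 70, 69, 55, 54, 87, 88]


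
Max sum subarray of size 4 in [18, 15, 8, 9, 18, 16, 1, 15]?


[0:4]: 50
[1:5]: 50
[2:6]: 51
[3:7]: 44
[4:8]: 50

Max: 51 at [2:6]


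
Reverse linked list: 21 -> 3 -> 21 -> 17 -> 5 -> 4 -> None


Step 1: curr=21, set curr.next=prev(None) | reversed so far: 21
Step 2: curr=3, set curr.next=prev(21) | reversed so far: 3 -> 21
Step 3: curr=21, set curr.next=prev(3) | reversed so far: 21 -> 3 -> 21
Step 4: curr=17, set curr.next=prev(21) | reversed so far: 17 -> 21 -> 3 -> 21
Step 5: curr=5, set curr.next=prev(17) | reversed so far: 5 -> 17 -> 21 -> 3 -> 21
Step 6: curr=4, set curr.next=prev(5) | reversed so far: 4 -> 5 -> 17 -> 21 -> 3 -> 21

4 -> 5 -> 17 -> 21 -> 3 -> 21 -> None


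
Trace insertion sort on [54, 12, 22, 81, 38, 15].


Initial: [54, 12, 22, 81, 38, 15]
Insert 12: [12, 54, 22, 81, 38, 15]
Insert 22: [12, 22, 54, 81, 38, 15]
Insert 81: [12, 22, 54, 81, 38, 15]
Insert 38: [12, 22, 38, 54, 81, 15]
Insert 15: [12, 15, 22, 38, 54, 81]

Sorted: [12, 15, 22, 38, 54, 81]


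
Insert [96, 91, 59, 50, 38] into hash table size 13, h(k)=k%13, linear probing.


Insert 96: h=5 -> slot 5
Insert 91: h=0 -> slot 0
Insert 59: h=7 -> slot 7
Insert 50: h=11 -> slot 11
Insert 38: h=12 -> slot 12

Table: [91, None, None, None, None, 96, None, 59, None, None, None, 50, 38]


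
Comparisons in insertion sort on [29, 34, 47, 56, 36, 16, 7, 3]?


Algorithm: insertion sort
Input: [29, 34, 47, 56, 36, 16, 7, 3]
Sorted: [3, 7, 16, 29, 34, 36, 47, 56]

24


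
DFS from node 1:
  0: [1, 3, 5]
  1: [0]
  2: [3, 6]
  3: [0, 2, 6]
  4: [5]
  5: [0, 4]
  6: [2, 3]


Visit 1, push [0]
Visit 0, push [5, 3]
Visit 3, push [6, 2]
Visit 2, push [6]
Visit 6, push []
Visit 5, push [4]
Visit 4, push []

DFS order: [1, 0, 3, 2, 6, 5, 4]


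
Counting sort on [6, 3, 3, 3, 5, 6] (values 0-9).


Input: [6, 3, 3, 3, 5, 6]
Counts: [0, 0, 0, 3, 0, 1, 2, 0, 0, 0]

Sorted: [3, 3, 3, 5, 6, 6]


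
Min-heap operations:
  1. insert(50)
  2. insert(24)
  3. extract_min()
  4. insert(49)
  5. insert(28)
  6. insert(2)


insert(50) -> [50]
insert(24) -> [24, 50]
extract_min()->24, [50]
insert(49) -> [49, 50]
insert(28) -> [28, 50, 49]
insert(2) -> [2, 28, 49, 50]

Final heap: [2, 28, 49, 50]


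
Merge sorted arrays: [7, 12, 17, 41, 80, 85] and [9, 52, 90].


Take 7 from A
Take 9 from B
Take 12 from A
Take 17 from A
Take 41 from A
Take 52 from B
Take 80 from A
Take 85 from A

Merged: [7, 9, 12, 17, 41, 52, 80, 85, 90]


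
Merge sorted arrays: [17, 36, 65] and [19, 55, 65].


Take 17 from A
Take 19 from B
Take 36 from A
Take 55 from B
Take 65 from A

Merged: [17, 19, 36, 55, 65, 65]


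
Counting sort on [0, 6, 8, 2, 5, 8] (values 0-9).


Input: [0, 6, 8, 2, 5, 8]
Counts: [1, 0, 1, 0, 0, 1, 1, 0, 2, 0]

Sorted: [0, 2, 5, 6, 8, 8]


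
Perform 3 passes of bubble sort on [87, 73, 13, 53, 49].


Initial: [87, 73, 13, 53, 49]
Pass 1: [73, 13, 53, 49, 87] (4 swaps)
Pass 2: [13, 53, 49, 73, 87] (3 swaps)
Pass 3: [13, 49, 53, 73, 87] (1 swaps)

After 3 passes: [13, 49, 53, 73, 87]


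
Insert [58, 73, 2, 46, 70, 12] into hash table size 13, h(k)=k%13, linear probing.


Insert 58: h=6 -> slot 6
Insert 73: h=8 -> slot 8
Insert 2: h=2 -> slot 2
Insert 46: h=7 -> slot 7
Insert 70: h=5 -> slot 5
Insert 12: h=12 -> slot 12

Table: [None, None, 2, None, None, 70, 58, 46, 73, None, None, None, 12]


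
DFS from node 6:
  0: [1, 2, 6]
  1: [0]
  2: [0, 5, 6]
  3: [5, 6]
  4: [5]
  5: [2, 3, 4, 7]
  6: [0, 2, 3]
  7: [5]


Visit 6, push [3, 2, 0]
Visit 0, push [2, 1]
Visit 1, push []
Visit 2, push [5]
Visit 5, push [7, 4, 3]
Visit 3, push []
Visit 4, push []
Visit 7, push []

DFS order: [6, 0, 1, 2, 5, 3, 4, 7]


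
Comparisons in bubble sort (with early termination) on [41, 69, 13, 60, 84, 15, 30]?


Algorithm: bubble sort (with early termination)
Input: [41, 69, 13, 60, 84, 15, 30]
Sorted: [13, 15, 30, 41, 60, 69, 84]

20


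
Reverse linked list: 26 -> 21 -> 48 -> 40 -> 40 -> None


Step 1: curr=26, set curr.next=prev(None) | reversed so far: 26
Step 2: curr=21, set curr.next=prev(26) | reversed so far: 21 -> 26
Step 3: curr=48, set curr.next=prev(21) | reversed so far: 48 -> 21 -> 26
Step 4: curr=40, set curr.next=prev(48) | reversed so far: 40 -> 48 -> 21 -> 26
Step 5: curr=40, set curr.next=prev(40) | reversed so far: 40 -> 40 -> 48 -> 21 -> 26

40 -> 40 -> 48 -> 21 -> 26 -> None


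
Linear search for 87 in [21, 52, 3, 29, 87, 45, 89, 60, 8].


i=0: 21!=87
i=1: 52!=87
i=2: 3!=87
i=3: 29!=87
i=4: 87==87 found!

Found at 4, 5 comps


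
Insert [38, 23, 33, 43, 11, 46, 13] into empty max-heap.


Insert 38: [38]
Insert 23: [38, 23]
Insert 33: [38, 23, 33]
Insert 43: [43, 38, 33, 23]
Insert 11: [43, 38, 33, 23, 11]
Insert 46: [46, 38, 43, 23, 11, 33]
Insert 13: [46, 38, 43, 23, 11, 33, 13]

Final heap: [46, 38, 43, 23, 11, 33, 13]


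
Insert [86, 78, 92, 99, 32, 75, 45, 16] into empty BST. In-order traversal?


Insert 86: root
Insert 78: L from 86
Insert 92: R from 86
Insert 99: R from 86 -> R from 92
Insert 32: L from 86 -> L from 78
Insert 75: L from 86 -> L from 78 -> R from 32
Insert 45: L from 86 -> L from 78 -> R from 32 -> L from 75
Insert 16: L from 86 -> L from 78 -> L from 32

In-order: [16, 32, 45, 75, 78, 86, 92, 99]


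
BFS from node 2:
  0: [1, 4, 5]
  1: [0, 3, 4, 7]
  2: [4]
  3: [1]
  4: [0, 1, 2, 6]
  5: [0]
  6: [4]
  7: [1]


Visit 2, enqueue [4]
Visit 4, enqueue [0, 1, 6]
Visit 0, enqueue [5]
Visit 1, enqueue [3, 7]
Visit 6, enqueue []
Visit 5, enqueue []
Visit 3, enqueue []
Visit 7, enqueue []

BFS order: [2, 4, 0, 1, 6, 5, 3, 7]


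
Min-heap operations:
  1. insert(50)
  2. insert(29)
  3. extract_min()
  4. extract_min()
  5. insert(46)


insert(50) -> [50]
insert(29) -> [29, 50]
extract_min()->29, [50]
extract_min()->50, []
insert(46) -> [46]

Final heap: [46]


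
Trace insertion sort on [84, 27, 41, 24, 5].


Initial: [84, 27, 41, 24, 5]
Insert 27: [27, 84, 41, 24, 5]
Insert 41: [27, 41, 84, 24, 5]
Insert 24: [24, 27, 41, 84, 5]
Insert 5: [5, 24, 27, 41, 84]

Sorted: [5, 24, 27, 41, 84]


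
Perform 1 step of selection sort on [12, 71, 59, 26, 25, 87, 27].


Initial: [12, 71, 59, 26, 25, 87, 27]
Step 1: min=12 at 0
  Swap: [12, 71, 59, 26, 25, 87, 27]

After 1 step: [12, 71, 59, 26, 25, 87, 27]


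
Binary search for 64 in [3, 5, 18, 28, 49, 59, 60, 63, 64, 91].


Step 1: lo=0, hi=9, mid=4, val=49
Step 2: lo=5, hi=9, mid=7, val=63
Step 3: lo=8, hi=9, mid=8, val=64

Found at index 8


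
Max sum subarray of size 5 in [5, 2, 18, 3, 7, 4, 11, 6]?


[0:5]: 35
[1:6]: 34
[2:7]: 43
[3:8]: 31

Max: 43 at [2:7]


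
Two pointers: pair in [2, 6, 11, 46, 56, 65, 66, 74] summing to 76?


lo=0(2)+hi=7(74)=76

Yes: 2+74=76


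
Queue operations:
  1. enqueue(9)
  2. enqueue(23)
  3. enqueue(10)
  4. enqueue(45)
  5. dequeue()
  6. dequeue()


enqueue(9) -> [9]
enqueue(23) -> [9, 23]
enqueue(10) -> [9, 23, 10]
enqueue(45) -> [9, 23, 10, 45]
dequeue()->9, [23, 10, 45]
dequeue()->23, [10, 45]

Final queue: [10, 45]


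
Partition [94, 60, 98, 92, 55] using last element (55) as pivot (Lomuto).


Pivot: 55
Place pivot at 0: [55, 60, 98, 92, 94]

Partitioned: [55, 60, 98, 92, 94]


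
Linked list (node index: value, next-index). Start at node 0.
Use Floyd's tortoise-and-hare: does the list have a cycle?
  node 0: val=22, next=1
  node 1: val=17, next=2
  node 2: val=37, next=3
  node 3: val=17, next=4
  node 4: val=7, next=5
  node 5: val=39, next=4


Floyd's tortoise (slow, +1) and hare (fast, +2):
  init: slow=0, fast=0
  step 1: slow=1, fast=2
  step 2: slow=2, fast=4
  step 3: slow=3, fast=4
  step 4: slow=4, fast=4
  slow == fast at node 4: cycle detected

Cycle: yes


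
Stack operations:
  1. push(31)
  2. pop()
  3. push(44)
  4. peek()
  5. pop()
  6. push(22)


push(31) -> [31]
pop()->31, []
push(44) -> [44]
peek()->44
pop()->44, []
push(22) -> [22]

Final stack: [22]


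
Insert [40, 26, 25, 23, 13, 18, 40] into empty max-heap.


Insert 40: [40]
Insert 26: [40, 26]
Insert 25: [40, 26, 25]
Insert 23: [40, 26, 25, 23]
Insert 13: [40, 26, 25, 23, 13]
Insert 18: [40, 26, 25, 23, 13, 18]
Insert 40: [40, 26, 40, 23, 13, 18, 25]

Final heap: [40, 26, 40, 23, 13, 18, 25]


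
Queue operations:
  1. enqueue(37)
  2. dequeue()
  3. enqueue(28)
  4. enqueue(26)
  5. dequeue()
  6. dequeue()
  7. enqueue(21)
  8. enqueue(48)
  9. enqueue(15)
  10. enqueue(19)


enqueue(37) -> [37]
dequeue()->37, []
enqueue(28) -> [28]
enqueue(26) -> [28, 26]
dequeue()->28, [26]
dequeue()->26, []
enqueue(21) -> [21]
enqueue(48) -> [21, 48]
enqueue(15) -> [21, 48, 15]
enqueue(19) -> [21, 48, 15, 19]

Final queue: [21, 48, 15, 19]


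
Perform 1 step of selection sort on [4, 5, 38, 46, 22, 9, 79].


Initial: [4, 5, 38, 46, 22, 9, 79]
Step 1: min=4 at 0
  Swap: [4, 5, 38, 46, 22, 9, 79]

After 1 step: [4, 5, 38, 46, 22, 9, 79]
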